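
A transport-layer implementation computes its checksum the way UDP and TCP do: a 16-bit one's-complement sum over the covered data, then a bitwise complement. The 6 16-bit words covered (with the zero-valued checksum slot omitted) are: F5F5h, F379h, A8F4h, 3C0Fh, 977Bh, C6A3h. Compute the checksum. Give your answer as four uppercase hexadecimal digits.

D36C

One's-complement addition (fold any carry out of bit 15 back into bit 0):
  0xF5F5 + 0xF379 = 0x1E96E → wrap carry → 0xE96F
  0xE96F + 0xA8F4 = 0x19263 → wrap carry → 0x9264
  0x9264 + 0x3C0F = 0x0CE73
  0xCE73 + 0x977B = 0x165EE → wrap carry → 0x65EF
  0x65EF + 0xC6A3 = 0x12C92 → wrap carry → 0x2C93
One's-complement sum = 0x2C93.
Checksum = ~0x2C93 & 0xFFFF = 0xD36C.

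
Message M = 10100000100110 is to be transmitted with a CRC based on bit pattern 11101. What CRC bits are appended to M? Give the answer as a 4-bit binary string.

0111

Append 4 zeros: 101000001001100000. Divide by 11101 (XOR where the leading bit is 1):
  pos 0: 10100 XOR 11101 = 01001
  pos 1: 10010 XOR 11101 = 01111
  pos 2: 11110 XOR 11101 = 00011
  pos 5: 11010 XOR 11101 = 00111
  pos 7: 11101 XOR 11101 = 00000
  pos 12: 10000 XOR 11101 = 01101
  pos 13: 11010 XOR 11101 = 00111
Remainder (last 4 bits) = 0111. This is the CRC / FCS.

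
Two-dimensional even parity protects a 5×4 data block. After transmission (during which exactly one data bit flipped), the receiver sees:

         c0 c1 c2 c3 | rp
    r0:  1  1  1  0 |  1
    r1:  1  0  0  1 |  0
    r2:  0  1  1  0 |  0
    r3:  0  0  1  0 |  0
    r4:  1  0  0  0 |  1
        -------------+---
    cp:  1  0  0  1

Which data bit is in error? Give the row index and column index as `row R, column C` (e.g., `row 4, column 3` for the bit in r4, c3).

row 3, column 2

Recompute each row's even parity and compare to rp:
  r0: data parity 1, sent rp 1 → ok
  r1: data parity 0, sent rp 0 → ok
  r2: data parity 0, sent rp 0 → ok
  r3: data parity 1, sent rp 0 → mismatch
  r4: data parity 1, sent rp 1 → ok
Recompute each column's even parity and compare to cp:
  c0: data parity 1, sent cp 1 → ok
  c1: data parity 0, sent cp 0 → ok
  c2: data parity 1, sent cp 0 → mismatch
  c3: data parity 1, sent cp 1 → ok
Exactly one row (r3) and one column (c2) fail → the flipped bit is at their intersection.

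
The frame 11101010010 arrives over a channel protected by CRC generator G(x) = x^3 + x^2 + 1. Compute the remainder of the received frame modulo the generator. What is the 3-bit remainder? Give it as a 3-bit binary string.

000

Modulo-2 division of 11101010010 by 1101:
  pos 0: 1110 XOR 1101 = 0011
  pos 2: 1110 XOR 1101 = 0011
  pos 4: 1110 XOR 1101 = 0011
  pos 6: 1101 XOR 1101 = 0000
Remainder = 000 (zero — the frame passes the CRC check).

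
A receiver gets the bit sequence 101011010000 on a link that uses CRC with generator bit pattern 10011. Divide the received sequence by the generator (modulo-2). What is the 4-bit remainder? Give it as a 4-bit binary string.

Modulo-2 division of 101011010000 by 10011:
  pos 0: 10101 XOR 10011 = 00110
  pos 2: 11010 XOR 10011 = 01001
  pos 3: 10011 XOR 10011 = 00000
Remainder = 0000 (zero — the frame passes the CRC check).

0000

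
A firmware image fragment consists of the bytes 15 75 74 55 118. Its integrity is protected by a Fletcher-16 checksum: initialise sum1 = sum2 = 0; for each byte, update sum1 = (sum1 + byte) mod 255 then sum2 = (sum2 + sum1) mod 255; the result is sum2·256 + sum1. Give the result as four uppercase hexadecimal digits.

3C52

Running sums (mod 255):
  after byte 0 (15): sum1=15, sum2=15
  after byte 1 (75): sum1=90, sum2=105
  after byte 2 (74): sum1=164, sum2=14
  after byte 3 (55): sum1=219, sum2=233
  after byte 4 (118): sum1=82, sum2=60
Checksum = sum2·256 + sum1 = 60·256 + 82 = 15442 = 0x3C52.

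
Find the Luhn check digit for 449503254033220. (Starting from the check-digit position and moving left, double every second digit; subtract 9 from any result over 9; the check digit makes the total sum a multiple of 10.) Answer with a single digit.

Partial digits right→left: 0 2 2 3 3 0 4 5 2 3 0 5 9 4 4
Double every second digit counting from the check-digit position (so the 1st, 3rd, 5th, ... of the partial from the right).
  doubled (with −9 where >9): 0 4 6 8 4 0 9 8 → sum 39
  kept as-is: 2 3 0 5 3 5 4 → sum 22
Total = 39 + 22 = 61.
Check digit = (10 − (61 mod 10)) mod 10 = 9.

9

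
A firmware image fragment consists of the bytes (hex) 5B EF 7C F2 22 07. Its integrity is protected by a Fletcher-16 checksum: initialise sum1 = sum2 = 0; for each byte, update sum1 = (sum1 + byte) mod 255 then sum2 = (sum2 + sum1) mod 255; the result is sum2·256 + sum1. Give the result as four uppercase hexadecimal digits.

Running sums (mod 255):
  after byte 0 (5B): sum1=91, sum2=91
  after byte 1 (EF): sum1=75, sum2=166
  after byte 2 (7C): sum1=199, sum2=110
  after byte 3 (F2): sum1=186, sum2=41
  after byte 4 (22): sum1=220, sum2=6
  after byte 5 (07): sum1=227, sum2=233
Checksum = sum2·256 + sum1 = 233·256 + 227 = 59875 = 0xE9E3.

E9E3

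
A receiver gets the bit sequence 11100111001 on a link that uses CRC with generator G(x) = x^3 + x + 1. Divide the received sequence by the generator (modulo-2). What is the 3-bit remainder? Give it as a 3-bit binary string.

Modulo-2 division of 11100111001 by 1011:
  pos 0: 1110 XOR 1011 = 0101
  pos 1: 1010 XOR 1011 = 0001
  pos 4: 1111 XOR 1011 = 0100
  pos 5: 1000 XOR 1011 = 0011
  pos 7: 1101 XOR 1011 = 0110
Remainder = 110 (nonzero — an error is detected).

110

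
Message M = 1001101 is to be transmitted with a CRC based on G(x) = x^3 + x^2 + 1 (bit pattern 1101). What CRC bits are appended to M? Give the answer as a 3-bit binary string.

100

Append 3 zeros: 1001101000. Divide by 1101 (XOR where the leading bit is 1):
  pos 0: 1001 XOR 1101 = 0100
  pos 1: 1001 XOR 1101 = 0100
  pos 2: 1000 XOR 1101 = 0101
  pos 3: 1011 XOR 1101 = 0110
  pos 4: 1100 XOR 1101 = 0001
Remainder (last 3 bits) = 100. This is the CRC / FCS.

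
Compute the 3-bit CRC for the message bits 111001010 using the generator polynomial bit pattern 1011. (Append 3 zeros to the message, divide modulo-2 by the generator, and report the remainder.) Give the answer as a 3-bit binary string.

Append 3 zeros: 111001010000. Divide by 1011 (XOR where the leading bit is 1):
  pos 0: 1110 XOR 1011 = 0101
  pos 1: 1010 XOR 1011 = 0001
  pos 4: 1101 XOR 1011 = 0110
  pos 5: 1100 XOR 1011 = 0111
  pos 6: 1110 XOR 1011 = 0101
  pos 7: 1010 XOR 1011 = 0001
Remainder (last 3 bits) = 010. This is the CRC / FCS.

010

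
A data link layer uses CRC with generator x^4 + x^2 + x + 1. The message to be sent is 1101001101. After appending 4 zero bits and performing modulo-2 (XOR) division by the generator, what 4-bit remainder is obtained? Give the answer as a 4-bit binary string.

Append 4 zeros: 11010011010000. Divide by 10111 (XOR where the leading bit is 1):
  pos 0: 11010 XOR 10111 = 01101
  pos 1: 11010 XOR 10111 = 01101
  pos 2: 11011 XOR 10111 = 01100
  pos 3: 11001 XOR 10111 = 01110
  pos 4: 11100 XOR 10111 = 01011
  pos 5: 10111 XOR 10111 = 00000
Remainder (last 4 bits) = 0000. This is the CRC / FCS.

0000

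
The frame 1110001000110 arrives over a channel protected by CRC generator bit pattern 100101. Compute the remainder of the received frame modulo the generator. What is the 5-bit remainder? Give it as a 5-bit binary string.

10100

Modulo-2 division of 1110001000110 by 100101:
  pos 0: 111000 XOR 100101 = 011101
  pos 1: 111011 XOR 100101 = 011110
  pos 2: 111100 XOR 100101 = 011001
  pos 3: 110010 XOR 100101 = 010111
  pos 4: 101110 XOR 100101 = 001011
  pos 6: 101111 XOR 100101 = 001010
Remainder = 10100 (nonzero — an error is detected).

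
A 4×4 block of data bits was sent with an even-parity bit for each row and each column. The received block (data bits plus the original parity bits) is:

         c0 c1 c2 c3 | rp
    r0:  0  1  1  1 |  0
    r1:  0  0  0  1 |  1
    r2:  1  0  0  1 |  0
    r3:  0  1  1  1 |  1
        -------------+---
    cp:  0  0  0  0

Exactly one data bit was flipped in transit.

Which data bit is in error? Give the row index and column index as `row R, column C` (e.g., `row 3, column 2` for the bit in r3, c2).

row 0, column 0

Recompute each row's even parity and compare to rp:
  r0: data parity 1, sent rp 0 → mismatch
  r1: data parity 1, sent rp 1 → ok
  r2: data parity 0, sent rp 0 → ok
  r3: data parity 1, sent rp 1 → ok
Recompute each column's even parity and compare to cp:
  c0: data parity 1, sent cp 0 → mismatch
  c1: data parity 0, sent cp 0 → ok
  c2: data parity 0, sent cp 0 → ok
  c3: data parity 0, sent cp 0 → ok
Exactly one row (r0) and one column (c0) fail → the flipped bit is at their intersection.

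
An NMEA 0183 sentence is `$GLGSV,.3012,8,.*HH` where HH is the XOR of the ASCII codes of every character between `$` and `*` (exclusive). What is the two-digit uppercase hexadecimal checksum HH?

5D

XOR the ASCII codes of the payload characters:
  'G' = 0x47 → acc = 0x47
  'L' = 0x4C → acc = 0x0B
  'G' = 0x47 → acc = 0x4C
  'S' = 0x53 → acc = 0x1F
  'V' = 0x56 → acc = 0x49
  ',' = 0x2C → acc = 0x65
  '.' = 0x2E → acc = 0x4B
  '3' = 0x33 → acc = 0x78
  '0' = 0x30 → acc = 0x48
  '1' = 0x31 → acc = 0x79
  '2' = 0x32 → acc = 0x4B
  ',' = 0x2C → acc = 0x67
  '8' = 0x38 → acc = 0x5F
  ',' = 0x2C → acc = 0x73
  '.' = 0x2E → acc = 0x5D
Checksum = 0x5D.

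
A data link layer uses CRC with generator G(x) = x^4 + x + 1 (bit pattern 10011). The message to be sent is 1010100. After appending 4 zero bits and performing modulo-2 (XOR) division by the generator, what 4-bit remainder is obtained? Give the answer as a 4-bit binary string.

Append 4 zeros: 10101000000. Divide by 10011 (XOR where the leading bit is 1):
  pos 0: 10101 XOR 10011 = 00110
  pos 2: 11000 XOR 10011 = 01011
  pos 3: 10110 XOR 10011 = 00101
  pos 5: 10100 XOR 10011 = 00111
Remainder (last 4 bits) = 1110. This is the CRC / FCS.

1110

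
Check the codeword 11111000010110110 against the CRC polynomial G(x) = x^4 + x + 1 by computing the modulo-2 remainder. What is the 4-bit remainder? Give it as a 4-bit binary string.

0000

Modulo-2 division of 11111000010110110 by 10011:
  pos 0: 11111 XOR 10011 = 01100
  pos 1: 11000 XOR 10011 = 01011
  pos 2: 10110 XOR 10011 = 00101
  pos 4: 10100 XOR 10011 = 00111
  pos 6: 11110 XOR 10011 = 01101
  pos 7: 11011 XOR 10011 = 01000
  pos 8: 10001 XOR 10011 = 00010
  pos 11: 10011 XOR 10011 = 00000
Remainder = 0000 (zero — the frame passes the CRC check).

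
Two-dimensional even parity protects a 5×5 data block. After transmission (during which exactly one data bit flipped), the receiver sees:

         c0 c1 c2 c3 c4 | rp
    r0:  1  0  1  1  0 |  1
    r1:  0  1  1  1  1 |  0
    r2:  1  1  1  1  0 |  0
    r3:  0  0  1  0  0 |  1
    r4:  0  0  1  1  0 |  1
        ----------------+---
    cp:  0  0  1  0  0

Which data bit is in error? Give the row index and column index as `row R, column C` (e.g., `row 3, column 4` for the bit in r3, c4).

Recompute each row's even parity and compare to rp:
  r0: data parity 1, sent rp 1 → ok
  r1: data parity 0, sent rp 0 → ok
  r2: data parity 0, sent rp 0 → ok
  r3: data parity 1, sent rp 1 → ok
  r4: data parity 0, sent rp 1 → mismatch
Recompute each column's even parity and compare to cp:
  c0: data parity 0, sent cp 0 → ok
  c1: data parity 0, sent cp 0 → ok
  c2: data parity 1, sent cp 1 → ok
  c3: data parity 0, sent cp 0 → ok
  c4: data parity 1, sent cp 0 → mismatch
Exactly one row (r4) and one column (c4) fail → the flipped bit is at their intersection.

row 4, column 4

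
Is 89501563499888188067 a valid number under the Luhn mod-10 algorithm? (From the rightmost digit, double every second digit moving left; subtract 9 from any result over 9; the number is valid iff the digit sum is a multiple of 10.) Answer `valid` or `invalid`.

invalid

From the right, keep odd positions and double even positions (subtract 9 from any doubled value over 9):
  doubled (positions 2,4,...): 3 7 2 7 9 8 3 2 1 7 → sum 49
  kept (positions 1,3,...): 7 0 8 8 8 9 3 5 0 9 → sum 57
Total = 106.
106 mod 10 = 6, so the number is invalid.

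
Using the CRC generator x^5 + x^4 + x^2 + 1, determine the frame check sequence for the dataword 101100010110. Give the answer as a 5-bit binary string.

Append 5 zeros: 10110001011000000. Divide by 110101 (XOR where the leading bit is 1):
  pos 0: 101100 XOR 110101 = 011001
  pos 1: 110010 XOR 110101 = 000111
  pos 4: 111101 XOR 110101 = 001000
  pos 6: 100010 XOR 110101 = 010111
  pos 7: 101110 XOR 110101 = 011011
  pos 8: 110110 XOR 110101 = 000011
Remainder (last 5 bits) = 11000. This is the CRC / FCS.

11000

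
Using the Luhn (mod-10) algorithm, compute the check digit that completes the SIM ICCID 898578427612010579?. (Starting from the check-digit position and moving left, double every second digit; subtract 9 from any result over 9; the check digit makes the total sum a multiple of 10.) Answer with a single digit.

Partial digits right→left: 9 7 5 0 1 0 2 1 6 7 2 4 8 7 5 8 9 8
Double every second digit counting from the check-digit position (so the 1st, 3rd, 5th, ... of the partial from the right).
  doubled (with −9 where >9): 9 1 2 4 3 4 7 1 9 → sum 40
  kept as-is: 7 0 0 1 7 4 7 8 8 → sum 42
Total = 40 + 42 = 82.
Check digit = (10 − (82 mod 10)) mod 10 = 8.

8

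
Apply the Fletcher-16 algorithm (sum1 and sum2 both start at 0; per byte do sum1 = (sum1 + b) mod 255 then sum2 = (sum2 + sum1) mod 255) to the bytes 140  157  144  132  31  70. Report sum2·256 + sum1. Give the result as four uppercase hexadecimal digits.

Running sums (mod 255):
  after byte 0 (140): sum1=140, sum2=140
  after byte 1 (157): sum1=42, sum2=182
  after byte 2 (144): sum1=186, sum2=113
  after byte 3 (132): sum1=63, sum2=176
  after byte 4 (31): sum1=94, sum2=15
  after byte 5 (70): sum1=164, sum2=179
Checksum = sum2·256 + sum1 = 179·256 + 164 = 45988 = 0xB3A4.

B3A4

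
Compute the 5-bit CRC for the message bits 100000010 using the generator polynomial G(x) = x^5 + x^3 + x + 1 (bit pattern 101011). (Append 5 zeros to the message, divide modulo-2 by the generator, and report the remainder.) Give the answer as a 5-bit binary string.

Append 5 zeros: 10000001000000. Divide by 101011 (XOR where the leading bit is 1):
  pos 0: 100000 XOR 101011 = 001011
  pos 2: 101101 XOR 101011 = 000110
  pos 5: 110000 XOR 101011 = 011011
  pos 6: 110110 XOR 101011 = 011101
  pos 7: 111010 XOR 101011 = 010001
  pos 8: 100010 XOR 101011 = 001001
Remainder (last 5 bits) = 01001. This is the CRC / FCS.

01001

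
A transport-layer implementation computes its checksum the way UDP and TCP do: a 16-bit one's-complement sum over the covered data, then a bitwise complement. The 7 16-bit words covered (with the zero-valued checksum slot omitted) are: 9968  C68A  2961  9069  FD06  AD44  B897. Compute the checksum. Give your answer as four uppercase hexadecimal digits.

One's-complement addition (fold any carry out of bit 15 back into bit 0):
  0x9968 + 0xC68A = 0x15FF2 → wrap carry → 0x5FF3
  0x5FF3 + 0x2961 = 0x08954
  0x8954 + 0x9069 = 0x119BD → wrap carry → 0x19BE
  0x19BE + 0xFD06 = 0x116C4 → wrap carry → 0x16C5
  0x16C5 + 0xAD44 = 0x0C409
  0xC409 + 0xB897 = 0x17CA0 → wrap carry → 0x7CA1
One's-complement sum = 0x7CA1.
Checksum = ~0x7CA1 & 0xFFFF = 0x835E.

835E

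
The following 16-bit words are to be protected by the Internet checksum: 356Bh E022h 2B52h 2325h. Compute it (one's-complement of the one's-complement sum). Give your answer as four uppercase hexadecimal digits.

One's-complement addition (fold any carry out of bit 15 back into bit 0):
  0x356B + 0xE022 = 0x1158D → wrap carry → 0x158E
  0x158E + 0x2B52 = 0x040E0
  0x40E0 + 0x2325 = 0x06405
One's-complement sum = 0x6405.
Checksum = ~0x6405 & 0xFFFF = 0x9BFA.

9BFA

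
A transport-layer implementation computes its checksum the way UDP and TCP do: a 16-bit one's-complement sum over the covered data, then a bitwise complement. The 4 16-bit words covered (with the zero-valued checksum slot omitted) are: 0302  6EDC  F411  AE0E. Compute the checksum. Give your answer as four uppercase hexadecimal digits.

EC00

One's-complement addition (fold any carry out of bit 15 back into bit 0):
  0x0302 + 0x6EDC = 0x071DE
  0x71DE + 0xF411 = 0x165EF → wrap carry → 0x65F0
  0x65F0 + 0xAE0E = 0x113FE → wrap carry → 0x13FF
One's-complement sum = 0x13FF.
Checksum = ~0x13FF & 0xFFFF = 0xEC00.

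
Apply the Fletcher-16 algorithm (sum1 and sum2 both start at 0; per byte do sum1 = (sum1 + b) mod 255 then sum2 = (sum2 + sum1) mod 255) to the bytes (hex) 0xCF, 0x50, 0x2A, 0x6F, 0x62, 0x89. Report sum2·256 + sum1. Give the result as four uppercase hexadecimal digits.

Running sums (mod 255):
  after byte 0 (0xCF): sum1=207, sum2=207
  after byte 1 (0x50): sum1=32, sum2=239
  after byte 2 (0x2A): sum1=74, sum2=58
  after byte 3 (0x6F): sum1=185, sum2=243
  after byte 4 (0x62): sum1=28, sum2=16
  after byte 5 (0x89): sum1=165, sum2=181
Checksum = sum2·256 + sum1 = 181·256 + 165 = 46501 = 0xB5A5.

B5A5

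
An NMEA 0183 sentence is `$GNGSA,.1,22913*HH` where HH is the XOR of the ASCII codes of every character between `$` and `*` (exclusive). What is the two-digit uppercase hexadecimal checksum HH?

78

XOR the ASCII codes of the payload characters:
  'G' = 0x47 → acc = 0x47
  'N' = 0x4E → acc = 0x09
  'G' = 0x47 → acc = 0x4E
  'S' = 0x53 → acc = 0x1D
  'A' = 0x41 → acc = 0x5C
  ',' = 0x2C → acc = 0x70
  '.' = 0x2E → acc = 0x5E
  '1' = 0x31 → acc = 0x6F
  ',' = 0x2C → acc = 0x43
  '2' = 0x32 → acc = 0x71
  '2' = 0x32 → acc = 0x43
  '9' = 0x39 → acc = 0x7A
  '1' = 0x31 → acc = 0x4B
  '3' = 0x33 → acc = 0x78
Checksum = 0x78.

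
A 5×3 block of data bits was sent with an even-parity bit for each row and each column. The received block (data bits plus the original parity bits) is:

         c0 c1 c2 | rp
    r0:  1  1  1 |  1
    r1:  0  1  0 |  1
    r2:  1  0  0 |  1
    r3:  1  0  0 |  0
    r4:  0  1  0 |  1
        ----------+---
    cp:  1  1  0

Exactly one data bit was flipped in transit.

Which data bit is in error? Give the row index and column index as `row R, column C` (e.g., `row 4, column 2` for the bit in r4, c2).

row 3, column 2

Recompute each row's even parity and compare to rp:
  r0: data parity 1, sent rp 1 → ok
  r1: data parity 1, sent rp 1 → ok
  r2: data parity 1, sent rp 1 → ok
  r3: data parity 1, sent rp 0 → mismatch
  r4: data parity 1, sent rp 1 → ok
Recompute each column's even parity and compare to cp:
  c0: data parity 1, sent cp 1 → ok
  c1: data parity 1, sent cp 1 → ok
  c2: data parity 1, sent cp 0 → mismatch
Exactly one row (r3) and one column (c2) fail → the flipped bit is at their intersection.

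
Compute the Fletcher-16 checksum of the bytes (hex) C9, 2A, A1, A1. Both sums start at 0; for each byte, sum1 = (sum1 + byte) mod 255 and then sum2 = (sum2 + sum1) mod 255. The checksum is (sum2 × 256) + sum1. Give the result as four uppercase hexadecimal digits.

Running sums (mod 255):
  after byte 0 (C9): sum1=201, sum2=201
  after byte 1 (2A): sum1=243, sum2=189
  after byte 2 (A1): sum1=149, sum2=83
  after byte 3 (A1): sum1=55, sum2=138
Checksum = sum2·256 + sum1 = 138·256 + 55 = 35383 = 0x8A37.

8A37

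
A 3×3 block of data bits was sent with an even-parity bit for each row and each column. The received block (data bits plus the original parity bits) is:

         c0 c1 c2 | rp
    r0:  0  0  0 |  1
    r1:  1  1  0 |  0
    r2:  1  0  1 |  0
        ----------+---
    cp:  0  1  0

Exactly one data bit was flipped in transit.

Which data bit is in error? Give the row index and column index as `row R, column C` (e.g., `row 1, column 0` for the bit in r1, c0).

Recompute each row's even parity and compare to rp:
  r0: data parity 0, sent rp 1 → mismatch
  r1: data parity 0, sent rp 0 → ok
  r2: data parity 0, sent rp 0 → ok
Recompute each column's even parity and compare to cp:
  c0: data parity 0, sent cp 0 → ok
  c1: data parity 1, sent cp 1 → ok
  c2: data parity 1, sent cp 0 → mismatch
Exactly one row (r0) and one column (c2) fail → the flipped bit is at their intersection.

row 0, column 2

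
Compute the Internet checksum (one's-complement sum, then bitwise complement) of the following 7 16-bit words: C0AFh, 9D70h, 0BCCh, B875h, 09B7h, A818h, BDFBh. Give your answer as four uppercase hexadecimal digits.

6DD2

One's-complement addition (fold any carry out of bit 15 back into bit 0):
  0xC0AF + 0x9D70 = 0x15E1F → wrap carry → 0x5E20
  0x5E20 + 0x0BCC = 0x069EC
  0x69EC + 0xB875 = 0x12261 → wrap carry → 0x2262
  0x2262 + 0x09B7 = 0x02C19
  0x2C19 + 0xA818 = 0x0D431
  0xD431 + 0xBDFB = 0x1922C → wrap carry → 0x922D
One's-complement sum = 0x922D.
Checksum = ~0x922D & 0xFFFF = 0x6DD2.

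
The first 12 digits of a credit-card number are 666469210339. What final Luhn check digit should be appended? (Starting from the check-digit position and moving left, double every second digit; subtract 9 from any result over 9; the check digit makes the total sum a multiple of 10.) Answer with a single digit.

Partial digits right→left: 9 3 3 0 1 2 9 6 4 6 6 6
Double every second digit counting from the check-digit position (so the 1st, 3rd, 5th, ... of the partial from the right).
  doubled (with −9 where >9): 9 6 2 9 8 3 → sum 37
  kept as-is: 3 0 2 6 6 6 → sum 23
Total = 37 + 23 = 60.
Check digit = (10 − (60 mod 10)) mod 10 = 0.

0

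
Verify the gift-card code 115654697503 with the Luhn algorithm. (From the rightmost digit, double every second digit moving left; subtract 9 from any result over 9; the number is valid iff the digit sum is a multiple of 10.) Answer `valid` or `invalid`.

From the right, keep odd positions and double even positions (subtract 9 from any doubled value over 9):
  doubled (positions 2,4,...): 0 5 3 1 1 2 → sum 12
  kept (positions 1,3,...): 3 5 9 4 6 1 → sum 28
Total = 40.
40 mod 10 = 0, so the number is valid.

valid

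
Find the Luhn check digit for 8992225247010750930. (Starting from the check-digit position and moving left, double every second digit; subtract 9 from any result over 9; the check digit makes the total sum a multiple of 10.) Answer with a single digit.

Partial digits right→left: 0 3 9 0 5 7 0 1 0 7 4 2 5 2 2 2 9 9 8
Double every second digit counting from the check-digit position (so the 1st, 3rd, 5th, ... of the partial from the right).
  doubled (with −9 where >9): 0 9 1 0 0 8 1 4 9 7 → sum 39
  kept as-is: 3 0 7 1 7 2 2 2 9 → sum 33
Total = 39 + 33 = 72.
Check digit = (10 − (72 mod 10)) mod 10 = 8.

8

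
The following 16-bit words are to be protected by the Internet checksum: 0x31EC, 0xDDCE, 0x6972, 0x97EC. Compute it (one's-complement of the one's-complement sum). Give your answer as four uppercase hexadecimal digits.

One's-complement addition (fold any carry out of bit 15 back into bit 0):
  0x31EC + 0xDDCE = 0x10FBA → wrap carry → 0x0FBB
  0x0FBB + 0x6972 = 0x0792D
  0x792D + 0x97EC = 0x11119 → wrap carry → 0x111A
One's-complement sum = 0x111A.
Checksum = ~0x111A & 0xFFFF = 0xEEE5.

EEE5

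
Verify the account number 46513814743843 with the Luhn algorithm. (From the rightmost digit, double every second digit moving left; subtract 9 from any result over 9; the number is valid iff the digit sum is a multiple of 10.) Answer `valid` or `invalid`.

From the right, keep odd positions and double even positions (subtract 9 from any doubled value over 9):
  doubled (positions 2,4,...): 8 6 5 2 6 1 8 → sum 36
  kept (positions 1,3,...): 3 8 4 4 8 1 6 → sum 34
Total = 70.
70 mod 10 = 0, so the number is valid.

valid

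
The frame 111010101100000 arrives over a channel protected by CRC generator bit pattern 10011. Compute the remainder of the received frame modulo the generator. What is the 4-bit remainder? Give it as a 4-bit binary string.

Modulo-2 division of 111010101100000 by 10011:
  pos 0: 11101 XOR 10011 = 01110
  pos 1: 11100 XOR 10011 = 01111
  pos 2: 11111 XOR 10011 = 01100
  pos 3: 11000 XOR 10011 = 01011
  pos 4: 10111 XOR 10011 = 00100
  pos 6: 10010 XOR 10011 = 00001
  pos 10: 10000 XOR 10011 = 00011
Remainder = 0011 (nonzero — an error is detected).

0011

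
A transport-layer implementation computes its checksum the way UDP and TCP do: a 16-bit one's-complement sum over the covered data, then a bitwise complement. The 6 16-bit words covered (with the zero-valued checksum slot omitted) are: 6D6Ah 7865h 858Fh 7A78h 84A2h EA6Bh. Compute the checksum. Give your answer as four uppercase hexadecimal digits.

AB19

One's-complement addition (fold any carry out of bit 15 back into bit 0):
  0x6D6A + 0x7865 = 0x0E5CF
  0xE5CF + 0x858F = 0x16B5E → wrap carry → 0x6B5F
  0x6B5F + 0x7A78 = 0x0E5D7
  0xE5D7 + 0x84A2 = 0x16A79 → wrap carry → 0x6A7A
  0x6A7A + 0xEA6B = 0x154E5 → wrap carry → 0x54E6
One's-complement sum = 0x54E6.
Checksum = ~0x54E6 & 0xFFFF = 0xAB19.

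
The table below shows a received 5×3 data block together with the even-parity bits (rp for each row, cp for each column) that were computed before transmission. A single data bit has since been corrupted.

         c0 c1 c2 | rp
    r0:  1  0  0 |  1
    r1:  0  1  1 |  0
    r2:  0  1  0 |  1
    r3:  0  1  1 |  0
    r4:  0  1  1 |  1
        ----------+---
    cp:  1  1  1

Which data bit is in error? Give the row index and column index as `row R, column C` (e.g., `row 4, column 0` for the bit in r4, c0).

row 4, column 1

Recompute each row's even parity and compare to rp:
  r0: data parity 1, sent rp 1 → ok
  r1: data parity 0, sent rp 0 → ok
  r2: data parity 1, sent rp 1 → ok
  r3: data parity 0, sent rp 0 → ok
  r4: data parity 0, sent rp 1 → mismatch
Recompute each column's even parity and compare to cp:
  c0: data parity 1, sent cp 1 → ok
  c1: data parity 0, sent cp 1 → mismatch
  c2: data parity 1, sent cp 1 → ok
Exactly one row (r4) and one column (c1) fail → the flipped bit is at their intersection.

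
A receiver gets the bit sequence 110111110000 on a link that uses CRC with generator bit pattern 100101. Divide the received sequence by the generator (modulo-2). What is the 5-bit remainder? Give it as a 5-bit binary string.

10000

Modulo-2 division of 110111110000 by 100101:
  pos 0: 110111 XOR 100101 = 010010
  pos 1: 100101 XOR 100101 = 000000
Remainder = 10000 (nonzero — an error is detected).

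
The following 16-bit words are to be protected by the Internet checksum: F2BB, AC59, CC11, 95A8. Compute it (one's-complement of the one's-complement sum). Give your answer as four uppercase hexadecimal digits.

FF2F

One's-complement addition (fold any carry out of bit 15 back into bit 0):
  0xF2BB + 0xAC59 = 0x19F14 → wrap carry → 0x9F15
  0x9F15 + 0xCC11 = 0x16B26 → wrap carry → 0x6B27
  0x6B27 + 0x95A8 = 0x100CF → wrap carry → 0x00D0
One's-complement sum = 0x00D0.
Checksum = ~0x00D0 & 0xFFFF = 0xFF2F.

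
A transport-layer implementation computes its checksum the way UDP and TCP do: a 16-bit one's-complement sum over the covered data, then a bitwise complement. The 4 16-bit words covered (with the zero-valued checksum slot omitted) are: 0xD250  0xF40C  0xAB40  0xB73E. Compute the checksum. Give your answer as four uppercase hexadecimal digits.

One's-complement addition (fold any carry out of bit 15 back into bit 0):
  0xD250 + 0xF40C = 0x1C65C → wrap carry → 0xC65D
  0xC65D + 0xAB40 = 0x1719D → wrap carry → 0x719E
  0x719E + 0xB73E = 0x128DC → wrap carry → 0x28DD
One's-complement sum = 0x28DD.
Checksum = ~0x28DD & 0xFFFF = 0xD722.

D722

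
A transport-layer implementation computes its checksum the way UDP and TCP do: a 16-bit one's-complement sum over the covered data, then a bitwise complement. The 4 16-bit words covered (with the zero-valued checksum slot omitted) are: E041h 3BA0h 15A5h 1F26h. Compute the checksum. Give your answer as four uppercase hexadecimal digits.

AF52

One's-complement addition (fold any carry out of bit 15 back into bit 0):
  0xE041 + 0x3BA0 = 0x11BE1 → wrap carry → 0x1BE2
  0x1BE2 + 0x15A5 = 0x03187
  0x3187 + 0x1F26 = 0x050AD
One's-complement sum = 0x50AD.
Checksum = ~0x50AD & 0xFFFF = 0xAF52.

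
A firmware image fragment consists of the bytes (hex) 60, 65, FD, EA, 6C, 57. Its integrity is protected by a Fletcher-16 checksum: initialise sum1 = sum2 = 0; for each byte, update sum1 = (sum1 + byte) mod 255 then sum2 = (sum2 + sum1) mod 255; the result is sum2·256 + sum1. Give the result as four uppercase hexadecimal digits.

2672

Running sums (mod 255):
  after byte 0 (60): sum1=96, sum2=96
  after byte 1 (65): sum1=197, sum2=38
  after byte 2 (FD): sum1=195, sum2=233
  after byte 3 (EA): sum1=174, sum2=152
  after byte 4 (6C): sum1=27, sum2=179
  after byte 5 (57): sum1=114, sum2=38
Checksum = sum2·256 + sum1 = 38·256 + 114 = 9842 = 0x2672.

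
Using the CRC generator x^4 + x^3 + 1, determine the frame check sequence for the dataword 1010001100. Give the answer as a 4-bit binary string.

Append 4 zeros: 10100011000000. Divide by 11001 (XOR where the leading bit is 1):
  pos 0: 10100 XOR 11001 = 01101
  pos 1: 11010 XOR 11001 = 00011
  pos 4: 11110 XOR 11001 = 00111
  pos 6: 11100 XOR 11001 = 00101
  pos 8: 10100 XOR 11001 = 01101
  pos 9: 11010 XOR 11001 = 00011
Remainder (last 4 bits) = 0011. This is the CRC / FCS.

0011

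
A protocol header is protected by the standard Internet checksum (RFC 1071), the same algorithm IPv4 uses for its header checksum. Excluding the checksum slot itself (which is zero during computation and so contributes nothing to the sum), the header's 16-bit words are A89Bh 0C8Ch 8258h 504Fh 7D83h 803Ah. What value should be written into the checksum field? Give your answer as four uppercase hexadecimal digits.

7A72

One's-complement addition (fold any carry out of bit 15 back into bit 0):
  0xA89B + 0x0C8C = 0x0B527
  0xB527 + 0x8258 = 0x1377F → wrap carry → 0x3780
  0x3780 + 0x504F = 0x087CF
  0x87CF + 0x7D83 = 0x10552 → wrap carry → 0x0553
  0x0553 + 0x803A = 0x0858D
One's-complement sum = 0x858D.
Checksum = ~0x858D & 0xFFFF = 0x7A72.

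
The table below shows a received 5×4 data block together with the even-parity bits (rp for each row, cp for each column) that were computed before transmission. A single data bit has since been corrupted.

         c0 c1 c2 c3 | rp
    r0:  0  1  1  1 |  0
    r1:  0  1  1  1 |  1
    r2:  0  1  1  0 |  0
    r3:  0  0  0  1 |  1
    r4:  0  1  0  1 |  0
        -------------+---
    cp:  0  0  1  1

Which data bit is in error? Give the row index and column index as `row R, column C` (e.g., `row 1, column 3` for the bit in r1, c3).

Recompute each row's even parity and compare to rp:
  r0: data parity 1, sent rp 0 → mismatch
  r1: data parity 1, sent rp 1 → ok
  r2: data parity 0, sent rp 0 → ok
  r3: data parity 1, sent rp 1 → ok
  r4: data parity 0, sent rp 0 → ok
Recompute each column's even parity and compare to cp:
  c0: data parity 0, sent cp 0 → ok
  c1: data parity 0, sent cp 0 → ok
  c2: data parity 1, sent cp 1 → ok
  c3: data parity 0, sent cp 1 → mismatch
Exactly one row (r0) and one column (c3) fail → the flipped bit is at their intersection.

row 0, column 3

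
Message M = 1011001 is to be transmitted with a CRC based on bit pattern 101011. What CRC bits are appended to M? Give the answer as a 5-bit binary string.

10100

Append 5 zeros: 101100100000. Divide by 101011 (XOR where the leading bit is 1):
  pos 0: 101100 XOR 101011 = 000111
  pos 3: 111100 XOR 101011 = 010111
  pos 4: 101110 XOR 101011 = 000101
Remainder (last 5 bits) = 10100. This is the CRC / FCS.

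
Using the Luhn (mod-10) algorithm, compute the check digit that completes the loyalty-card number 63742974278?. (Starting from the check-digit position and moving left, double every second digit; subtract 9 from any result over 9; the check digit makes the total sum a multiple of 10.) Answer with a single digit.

Partial digits right→left: 8 7 2 4 7 9 2 4 7 3 6
Double every second digit counting from the check-digit position (so the 1st, 3rd, 5th, ... of the partial from the right).
  doubled (with −9 where >9): 7 4 5 4 5 3 → sum 28
  kept as-is: 7 4 9 4 3 → sum 27
Total = 28 + 27 = 55.
Check digit = (10 − (55 mod 10)) mod 10 = 5.

5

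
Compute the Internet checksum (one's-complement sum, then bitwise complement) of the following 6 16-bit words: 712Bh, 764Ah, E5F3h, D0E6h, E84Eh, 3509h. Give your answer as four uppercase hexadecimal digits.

4457

One's-complement addition (fold any carry out of bit 15 back into bit 0):
  0x712B + 0x764A = 0x0E775
  0xE775 + 0xE5F3 = 0x1CD68 → wrap carry → 0xCD69
  0xCD69 + 0xD0E6 = 0x19E4F → wrap carry → 0x9E50
  0x9E50 + 0xE84E = 0x1869E → wrap carry → 0x869F
  0x869F + 0x3509 = 0x0BBA8
One's-complement sum = 0xBBA8.
Checksum = ~0xBBA8 & 0xFFFF = 0x4457.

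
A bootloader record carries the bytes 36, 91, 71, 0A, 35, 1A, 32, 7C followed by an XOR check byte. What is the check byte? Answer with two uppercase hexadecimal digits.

XOR the bytes together:
  start with 0x36
  0x36 ⊕ 0x91 = 0xA7
  0xA7 ⊕ 0x71 = 0xD6
  0xD6 ⊕ 0x0A = 0xDC
  0xDC ⊕ 0x35 = 0xE9
  0xE9 ⊕ 0x1A = 0xF3
  0xF3 ⊕ 0x32 = 0xC1
  0xC1 ⊕ 0x7C = 0xBD

BD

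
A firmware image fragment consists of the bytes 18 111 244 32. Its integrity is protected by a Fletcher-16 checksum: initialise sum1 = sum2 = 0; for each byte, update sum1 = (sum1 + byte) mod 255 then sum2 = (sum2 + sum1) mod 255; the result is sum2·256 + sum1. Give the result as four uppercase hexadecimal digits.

Running sums (mod 255):
  after byte 0 (18): sum1=18, sum2=18
  after byte 1 (111): sum1=129, sum2=147
  after byte 2 (244): sum1=118, sum2=10
  after byte 3 (32): sum1=150, sum2=160
Checksum = sum2·256 + sum1 = 160·256 + 150 = 41110 = 0xA096.

A096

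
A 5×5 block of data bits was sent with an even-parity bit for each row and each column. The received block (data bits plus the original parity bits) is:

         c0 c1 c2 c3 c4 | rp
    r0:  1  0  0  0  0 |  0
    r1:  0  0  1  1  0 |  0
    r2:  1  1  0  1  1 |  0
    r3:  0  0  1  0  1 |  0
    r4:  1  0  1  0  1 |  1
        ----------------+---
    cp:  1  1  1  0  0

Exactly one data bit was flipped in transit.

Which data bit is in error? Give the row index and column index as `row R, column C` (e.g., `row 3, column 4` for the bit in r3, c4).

Recompute each row's even parity and compare to rp:
  r0: data parity 1, sent rp 0 → mismatch
  r1: data parity 0, sent rp 0 → ok
  r2: data parity 0, sent rp 0 → ok
  r3: data parity 0, sent rp 0 → ok
  r4: data parity 1, sent rp 1 → ok
Recompute each column's even parity and compare to cp:
  c0: data parity 1, sent cp 1 → ok
  c1: data parity 1, sent cp 1 → ok
  c2: data parity 1, sent cp 1 → ok
  c3: data parity 0, sent cp 0 → ok
  c4: data parity 1, sent cp 0 → mismatch
Exactly one row (r0) and one column (c4) fail → the flipped bit is at their intersection.

row 0, column 4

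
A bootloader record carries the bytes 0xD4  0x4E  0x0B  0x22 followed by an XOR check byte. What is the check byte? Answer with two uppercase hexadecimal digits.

B3

XOR the bytes together:
  start with 0xD4
  0xD4 ⊕ 0x4E = 0x9A
  0x9A ⊕ 0x0B = 0x91
  0x91 ⊕ 0x22 = 0xB3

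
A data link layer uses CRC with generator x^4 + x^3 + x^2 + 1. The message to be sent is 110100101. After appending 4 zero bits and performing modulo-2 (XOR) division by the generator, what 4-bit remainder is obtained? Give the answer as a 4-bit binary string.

1101

Append 4 zeros: 1101001010000. Divide by 11101 (XOR where the leading bit is 1):
  pos 0: 11010 XOR 11101 = 00111
  pos 2: 11101 XOR 11101 = 00000
  pos 8: 10000 XOR 11101 = 01101
Remainder (last 4 bits) = 1101. This is the CRC / FCS.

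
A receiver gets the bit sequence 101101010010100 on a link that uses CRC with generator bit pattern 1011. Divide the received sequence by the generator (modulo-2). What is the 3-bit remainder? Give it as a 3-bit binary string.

111

Modulo-2 division of 101101010010100 by 1011:
  pos 0: 1011 XOR 1011 = 0000
  pos 5: 1010 XOR 1011 = 0001
  pos 8: 1010 XOR 1011 = 0001
  pos 11: 1100 XOR 1011 = 0111
Remainder = 111 (nonzero — an error is detected).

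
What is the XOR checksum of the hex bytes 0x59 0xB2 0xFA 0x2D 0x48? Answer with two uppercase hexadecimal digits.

XOR the bytes together:
  start with 0x59
  0x59 ⊕ 0xB2 = 0xEB
  0xEB ⊕ 0xFA = 0x11
  0x11 ⊕ 0x2D = 0x3C
  0x3C ⊕ 0x48 = 0x74

74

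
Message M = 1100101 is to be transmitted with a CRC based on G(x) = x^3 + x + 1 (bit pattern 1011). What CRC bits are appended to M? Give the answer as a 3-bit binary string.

010

Append 3 zeros: 1100101000. Divide by 1011 (XOR where the leading bit is 1):
  pos 0: 1100 XOR 1011 = 0111
  pos 1: 1111 XOR 1011 = 0100
  pos 2: 1000 XOR 1011 = 0011
  pos 4: 1110 XOR 1011 = 0101
  pos 5: 1010 XOR 1011 = 0001
Remainder (last 3 bits) = 010. This is the CRC / FCS.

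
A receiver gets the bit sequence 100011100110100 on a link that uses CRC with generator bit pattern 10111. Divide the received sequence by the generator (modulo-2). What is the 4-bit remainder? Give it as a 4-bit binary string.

0010

Modulo-2 division of 100011100110100 by 10111:
  pos 0: 10001 XOR 10111 = 00110
  pos 2: 11011 XOR 10111 = 01100
  pos 3: 11000 XOR 10111 = 01111
  pos 4: 11110 XOR 10111 = 01001
  pos 5: 10011 XOR 10111 = 00100
  pos 7: 10010 XOR 10111 = 00101
  pos 9: 10110 XOR 10111 = 00001
Remainder = 0010 (nonzero — an error is detected).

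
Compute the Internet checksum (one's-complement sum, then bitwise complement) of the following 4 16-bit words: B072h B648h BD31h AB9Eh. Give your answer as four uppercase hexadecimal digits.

One's-complement addition (fold any carry out of bit 15 back into bit 0):
  0xB072 + 0xB648 = 0x166BA → wrap carry → 0x66BB
  0x66BB + 0xBD31 = 0x123EC → wrap carry → 0x23ED
  0x23ED + 0xAB9E = 0x0CF8B
One's-complement sum = 0xCF8B.
Checksum = ~0xCF8B & 0xFFFF = 0x3074.

3074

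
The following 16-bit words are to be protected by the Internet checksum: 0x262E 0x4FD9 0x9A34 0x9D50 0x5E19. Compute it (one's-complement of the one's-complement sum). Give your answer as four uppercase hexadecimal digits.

F459

One's-complement addition (fold any carry out of bit 15 back into bit 0):
  0x262E + 0x4FD9 = 0x07607
  0x7607 + 0x9A34 = 0x1103B → wrap carry → 0x103C
  0x103C + 0x9D50 = 0x0AD8C
  0xAD8C + 0x5E19 = 0x10BA5 → wrap carry → 0x0BA6
One's-complement sum = 0x0BA6.
Checksum = ~0x0BA6 & 0xFFFF = 0xF459.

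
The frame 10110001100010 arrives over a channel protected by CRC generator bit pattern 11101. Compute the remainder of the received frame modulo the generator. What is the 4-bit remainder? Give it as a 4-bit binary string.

Modulo-2 division of 10110001100010 by 11101:
  pos 0: 10110 XOR 11101 = 01011
  pos 1: 10110 XOR 11101 = 01011
  pos 2: 10110 XOR 11101 = 01011
  pos 3: 10111 XOR 11101 = 01010
  pos 4: 10101 XOR 11101 = 01000
  pos 5: 10000 XOR 11101 = 01101
  pos 6: 11010 XOR 11101 = 00111
  pos 8: 11101 XOR 11101 = 00000
Remainder = 0000 (zero — the frame passes the CRC check).

0000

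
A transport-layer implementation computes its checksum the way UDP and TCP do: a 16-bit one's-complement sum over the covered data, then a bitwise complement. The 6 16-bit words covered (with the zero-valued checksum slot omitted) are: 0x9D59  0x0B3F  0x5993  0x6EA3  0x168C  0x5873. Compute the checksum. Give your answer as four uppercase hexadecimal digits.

2031

One's-complement addition (fold any carry out of bit 15 back into bit 0):
  0x9D59 + 0x0B3F = 0x0A898
  0xA898 + 0x5993 = 0x1022B → wrap carry → 0x022C
  0x022C + 0x6EA3 = 0x070CF
  0x70CF + 0x168C = 0x0875B
  0x875B + 0x5873 = 0x0DFCE
One's-complement sum = 0xDFCE.
Checksum = ~0xDFCE & 0xFFFF = 0x2031.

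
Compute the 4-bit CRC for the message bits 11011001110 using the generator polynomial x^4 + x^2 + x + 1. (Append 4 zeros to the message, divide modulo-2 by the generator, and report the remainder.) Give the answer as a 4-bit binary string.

Append 4 zeros: 110110011100000. Divide by 10111 (XOR where the leading bit is 1):
  pos 0: 11011 XOR 10111 = 01100
  pos 1: 11000 XOR 10111 = 01111
  pos 2: 11110 XOR 10111 = 01001
  pos 3: 10011 XOR 10111 = 00100
  pos 5: 10011 XOR 10111 = 00100
  pos 7: 10000 XOR 10111 = 00111
  pos 9: 11100 XOR 10111 = 01011
  pos 10: 10110 XOR 10111 = 00001
Remainder (last 4 bits) = 0001. This is the CRC / FCS.

0001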